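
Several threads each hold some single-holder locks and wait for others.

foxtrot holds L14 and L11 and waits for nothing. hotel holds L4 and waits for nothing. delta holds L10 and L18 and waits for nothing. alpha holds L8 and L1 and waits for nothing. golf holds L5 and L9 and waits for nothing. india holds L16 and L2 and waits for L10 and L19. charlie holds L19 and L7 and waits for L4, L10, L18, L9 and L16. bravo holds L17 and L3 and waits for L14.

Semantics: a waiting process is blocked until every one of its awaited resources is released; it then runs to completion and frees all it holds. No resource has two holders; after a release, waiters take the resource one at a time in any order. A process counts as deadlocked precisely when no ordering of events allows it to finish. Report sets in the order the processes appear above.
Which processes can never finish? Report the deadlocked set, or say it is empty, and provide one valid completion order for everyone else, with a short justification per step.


Deadlocked: india and charlie.
Key observation: the loop india -> charlie -> india blocks itself forever; no other process is dragged down with it.
A valid finishing order for the others: alpha, delta, foxtrot, hotel, golf, bravo.
Verifying each step:
  alpha: no waits; runs immediately, freeing L8 and L1
  delta: no waits; runs immediately, freeing L10 and L18
  foxtrot: no waits; runs immediately, freeing L14 and L11
  hotel: no waits; runs immediately, freeing L4
  golf: no waits; runs immediately, freeing L5 and L9
  run bravo (all its waits — L14 — are resolved); releases L17 and L3


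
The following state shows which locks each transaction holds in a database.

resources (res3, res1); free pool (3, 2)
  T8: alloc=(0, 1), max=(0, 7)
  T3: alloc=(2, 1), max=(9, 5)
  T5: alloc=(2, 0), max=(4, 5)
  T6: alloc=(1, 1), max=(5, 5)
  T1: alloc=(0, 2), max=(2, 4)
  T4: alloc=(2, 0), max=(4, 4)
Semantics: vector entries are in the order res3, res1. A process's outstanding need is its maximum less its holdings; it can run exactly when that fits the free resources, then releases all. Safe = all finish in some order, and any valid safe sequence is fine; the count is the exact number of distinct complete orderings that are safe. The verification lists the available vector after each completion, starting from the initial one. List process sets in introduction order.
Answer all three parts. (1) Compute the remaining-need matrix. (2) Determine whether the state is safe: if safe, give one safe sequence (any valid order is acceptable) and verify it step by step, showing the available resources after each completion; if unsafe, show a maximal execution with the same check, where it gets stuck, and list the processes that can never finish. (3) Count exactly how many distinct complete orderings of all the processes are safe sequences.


(1) Remaining need (order res3, res1):
  T8: (0, 6)
  T3: (7, 4)
  T5: (2, 5)
  T6: (4, 4)
  T1: (2, 2)
  T4: (2, 4)
(2) SAFE, for example via the order T1, T4, T6, T5, T3, T8.
Key observation: the first exact fit in this order is T1 — it needs (2, 2) with (3, 2) free, meeting a requested resource to the last unit.
Verifying each step:
  pool = (3, 2)
  T1 needs (2, 2) <= (3, 2) -> finishes; pool += (0, 2) = (3, 4)
  T4 needs (2, 4) <= (3, 4) -> finishes; pool += (2, 0) = (5, 4)
  T6 needs (4, 4) <= (5, 4) -> finishes; pool += (1, 1) = (6, 5)
  T5 needs (2, 5) <= (6, 5) -> finishes; pool += (2, 0) = (8, 5)
  T3 needs (7, 4) <= (8, 5) -> finishes; pool += (2, 1) = (10, 6)
  T8 needs (0, 6) <= (10, 6) -> finishes; pool += (0, 1) = (10, 7)
(3) Precisely 1 of the possible complete orderings is a safe sequence.


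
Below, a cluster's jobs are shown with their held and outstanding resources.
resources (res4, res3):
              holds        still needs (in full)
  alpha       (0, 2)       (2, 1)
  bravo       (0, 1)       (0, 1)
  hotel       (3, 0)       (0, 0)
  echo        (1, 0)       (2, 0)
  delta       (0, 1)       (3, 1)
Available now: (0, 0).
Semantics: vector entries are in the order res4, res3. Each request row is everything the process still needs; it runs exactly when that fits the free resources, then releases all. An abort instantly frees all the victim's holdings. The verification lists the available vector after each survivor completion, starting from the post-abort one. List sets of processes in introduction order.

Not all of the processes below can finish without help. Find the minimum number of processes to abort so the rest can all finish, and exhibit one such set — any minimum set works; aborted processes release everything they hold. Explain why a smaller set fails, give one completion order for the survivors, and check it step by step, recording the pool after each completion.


Abort delta.
Key observation: alpha had no path to completion before; after the abort of delta ((0, 1) returned), step 2 is where it fits.
Why nothing smaller works: aborting no one leaves the state deadlocked as given.
Survivors finish in the order: hotel, alpha, echo, bravo. Verifying each step (pool after the aborts first):
  pool = (0, 1)
  hotel: need (0, 0) fits (0, 1); releases (3, 0), pool now (3, 1)
  alpha: need (2, 1) fits (3, 1); releases (0, 2), pool now (3, 3)
  echo: need (2, 0) fits (3, 3); releases (1, 0), pool now (4, 3)
  bravo: need (0, 1) fits (4, 3); releases (0, 1), pool now (4, 4)


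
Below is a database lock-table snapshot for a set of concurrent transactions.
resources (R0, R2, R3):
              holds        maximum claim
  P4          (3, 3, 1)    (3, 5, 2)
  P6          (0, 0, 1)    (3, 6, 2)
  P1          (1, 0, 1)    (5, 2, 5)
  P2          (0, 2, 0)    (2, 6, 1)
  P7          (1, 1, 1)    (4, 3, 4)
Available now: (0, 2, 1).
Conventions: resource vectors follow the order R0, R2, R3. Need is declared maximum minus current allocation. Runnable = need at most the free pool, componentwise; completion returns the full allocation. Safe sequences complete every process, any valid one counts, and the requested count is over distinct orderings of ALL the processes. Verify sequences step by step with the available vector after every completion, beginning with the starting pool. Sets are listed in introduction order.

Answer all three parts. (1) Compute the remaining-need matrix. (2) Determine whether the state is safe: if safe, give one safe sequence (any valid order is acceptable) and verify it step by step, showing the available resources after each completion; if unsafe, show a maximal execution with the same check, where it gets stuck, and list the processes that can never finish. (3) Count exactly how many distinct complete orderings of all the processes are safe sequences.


(1) Need matrix, components ordered R0, R2, R3:
  P4: (0, 2, 1)
  P6: (3, 6, 1)
  P1: (4, 2, 4)
  P2: (2, 4, 1)
  P7: (3, 2, 3)
(2) SAFE — a valid safe sequence is P4, P2, P6, P7, P1.
Key observation: the first exact fit in this order is P4 — it needs (0, 2, 1) with (0, 2, 1) free, meeting a requested resource to the last unit.
Verifying each step:
  pool = (0, 2, 1)
  P4 needs (0, 2, 1) <= (0, 2, 1) -> finishes; pool += (3, 3, 1) = (3, 5, 2)
  P2 needs (2, 4, 1) <= (3, 5, 2) -> finishes; pool += (0, 2, 0) = (3, 7, 2)
  P6 needs (3, 6, 1) <= (3, 7, 2) -> finishes; pool += (0, 0, 1) = (3, 7, 3)
  P7 needs (3, 2, 3) <= (3, 7, 3) -> finishes; pool += (1, 1, 1) = (4, 8, 4)
  P1 needs (4, 2, 4) <= (4, 8, 4) -> finishes; pool += (1, 0, 1) = (5, 8, 5)
(3) Precisely 1 of the possible complete orderings is a safe sequence.


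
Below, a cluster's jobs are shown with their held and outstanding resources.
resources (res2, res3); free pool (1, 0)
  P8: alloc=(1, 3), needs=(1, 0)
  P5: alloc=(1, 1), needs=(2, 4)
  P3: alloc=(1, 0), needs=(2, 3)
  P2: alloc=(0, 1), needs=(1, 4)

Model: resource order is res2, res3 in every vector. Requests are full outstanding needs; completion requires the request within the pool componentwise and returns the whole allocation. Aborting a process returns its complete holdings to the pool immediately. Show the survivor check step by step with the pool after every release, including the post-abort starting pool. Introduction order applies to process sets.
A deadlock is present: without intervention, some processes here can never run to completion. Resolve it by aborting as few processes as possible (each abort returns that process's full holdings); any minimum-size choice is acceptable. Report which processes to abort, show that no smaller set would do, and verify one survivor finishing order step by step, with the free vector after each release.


The answer: abort P5.
Key observation: P2 was stuck for good until P5 gave back (1, 1); in the order shown it finishes at step 3.
Minimality: the empty abort set fails — the state is deadlocked as it stands.
The survivors complete as P8, P3, P2. Verifying each step (starting from the post-abort pool):
  pool = (2, 1)
  P8: need (1, 0) fits (2, 1); releases (1, 3), pool now (3, 4)
  P3: need (2, 3) fits (3, 4); releases (1, 0), pool now (4, 4)
  P2: need (1, 4) fits (4, 4); releases (0, 1), pool now (4, 5)


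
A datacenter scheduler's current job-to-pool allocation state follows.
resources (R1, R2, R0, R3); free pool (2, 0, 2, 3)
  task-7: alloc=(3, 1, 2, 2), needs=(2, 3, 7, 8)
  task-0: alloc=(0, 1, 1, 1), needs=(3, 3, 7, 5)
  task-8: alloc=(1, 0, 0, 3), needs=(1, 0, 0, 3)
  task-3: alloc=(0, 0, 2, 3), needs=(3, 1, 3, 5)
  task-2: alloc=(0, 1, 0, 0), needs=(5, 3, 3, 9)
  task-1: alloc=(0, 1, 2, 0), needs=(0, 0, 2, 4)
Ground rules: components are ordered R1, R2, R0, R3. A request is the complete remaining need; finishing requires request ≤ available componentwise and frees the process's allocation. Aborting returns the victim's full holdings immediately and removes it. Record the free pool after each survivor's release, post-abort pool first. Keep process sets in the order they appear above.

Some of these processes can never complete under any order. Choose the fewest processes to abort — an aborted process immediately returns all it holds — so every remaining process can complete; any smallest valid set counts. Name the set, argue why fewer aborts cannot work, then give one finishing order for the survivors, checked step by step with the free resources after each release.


Abort task-0 and task-2.
Key observation: the deadlocked task-7 becomes finishable only because task-0 and task-2 released (0, 2, 1, 1); it completes at step 4 below.
Minimality, checking each single-abort alternative: task-7 alone leaves task-0 blocked (short on R2); task-0 alone leaves task-7 blocked (short on R2); task-8 alone leaves task-7 blocked (short on R2 and R0); task-3 alone leaves task-7 blocked (short on R2 and R0); task-2 alone leaves task-7 blocked (short on R2 and R0); task-1 alone leaves task-7 blocked (short on R2 and R0).
Survivors finish in the order: task-8, task-1, task-3, task-7. Walking it through (pool after the aborts first):
  pool = (2, 2, 3, 4)
  task-8: need (1, 0, 0, 3) fits (2, 2, 3, 4); releases (1, 0, 0, 3), pool now (3, 2, 3, 7)
  task-1: need (0, 0, 2, 4) fits (3, 2, 3, 7); releases (0, 1, 2, 0), pool now (3, 3, 5, 7)
  task-3: need (3, 1, 3, 5) fits (3, 3, 5, 7); releases (0, 0, 2, 3), pool now (3, 3, 7, 10)
  task-7: need (2, 3, 7, 8) fits (3, 3, 7, 10); releases (3, 1, 2, 2), pool now (6, 4, 9, 12)


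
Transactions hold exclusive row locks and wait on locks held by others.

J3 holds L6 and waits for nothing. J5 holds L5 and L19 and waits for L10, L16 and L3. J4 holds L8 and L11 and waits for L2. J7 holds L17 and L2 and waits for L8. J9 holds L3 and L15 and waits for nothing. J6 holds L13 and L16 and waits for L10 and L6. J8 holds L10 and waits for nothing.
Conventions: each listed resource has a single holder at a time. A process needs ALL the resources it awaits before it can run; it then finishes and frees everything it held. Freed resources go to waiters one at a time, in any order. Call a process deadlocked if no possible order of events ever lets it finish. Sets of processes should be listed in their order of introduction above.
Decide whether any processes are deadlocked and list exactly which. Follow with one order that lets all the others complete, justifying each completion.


Deadlocked set: J4 and J7.
Key observation: the wait chain closes on itself along J4 -> J7 -> J4; no other process is dragged down with it.
A valid finishing order for the others: J3, J8, J9, J6, J5.
Verifying each step:
  run J3 (it waits on nothing); releases L6
  run J8 (it waits on nothing); releases L10
  run J9 (it waits on nothing); releases L3 and L15
  J6: everything it awaited (L10 and L6) is free; runs, freeing L13 and L16
  J5: everything it awaited (L10, L16 and L3) is free; runs, freeing L5 and L19


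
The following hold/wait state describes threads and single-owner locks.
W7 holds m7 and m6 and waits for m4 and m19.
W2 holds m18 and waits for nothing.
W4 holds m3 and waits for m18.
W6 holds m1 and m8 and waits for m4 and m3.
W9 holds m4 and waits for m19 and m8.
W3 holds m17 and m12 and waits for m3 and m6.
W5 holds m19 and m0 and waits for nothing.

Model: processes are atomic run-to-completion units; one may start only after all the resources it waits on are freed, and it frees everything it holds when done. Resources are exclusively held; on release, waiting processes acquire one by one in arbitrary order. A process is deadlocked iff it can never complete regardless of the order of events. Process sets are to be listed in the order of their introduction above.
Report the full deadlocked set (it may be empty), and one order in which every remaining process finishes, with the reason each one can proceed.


The deadlocked set is W7, W6, W9 and W3.
Key observation: the waits loop around W9 -> W6 -> W9 with no way out; W7 and W3 wait into the deadlock from upstream.
The rest can finish in the order W2, W4, W5.
Verifying each step:
  W2 waits on nothing -> runs at once and releases m18
  W4: everything it awaited (m18) is free; runs, freeing m3
  W5 waits on nothing -> runs at once and releases m19 and m0


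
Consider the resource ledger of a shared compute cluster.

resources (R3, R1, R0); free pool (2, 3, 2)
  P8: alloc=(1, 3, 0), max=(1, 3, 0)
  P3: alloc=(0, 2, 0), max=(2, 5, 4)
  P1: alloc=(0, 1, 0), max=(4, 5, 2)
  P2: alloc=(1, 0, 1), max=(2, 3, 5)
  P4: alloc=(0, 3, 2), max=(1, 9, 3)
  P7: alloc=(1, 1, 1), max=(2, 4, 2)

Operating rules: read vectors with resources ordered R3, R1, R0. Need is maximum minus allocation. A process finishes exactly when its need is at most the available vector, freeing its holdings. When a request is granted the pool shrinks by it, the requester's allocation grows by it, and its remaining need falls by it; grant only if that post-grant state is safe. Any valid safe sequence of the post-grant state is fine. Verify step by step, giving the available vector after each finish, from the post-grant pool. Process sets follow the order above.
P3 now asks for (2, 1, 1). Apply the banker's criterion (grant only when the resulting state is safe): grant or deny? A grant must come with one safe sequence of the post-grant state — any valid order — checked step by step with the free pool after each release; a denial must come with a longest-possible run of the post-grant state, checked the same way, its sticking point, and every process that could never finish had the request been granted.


GRANT — the state after the grant stays safe, e.g. via P8, P7, P4, P3, P1, P2.
Key observation: the grant leaves (0, 2, 1) free — enough for P8, whose release restarts the cascade.
Verifying the post-grant state step by step:
  pool = (0, 2, 1)
  run P8 (needs (0, 0, 0), free (0, 2, 1)); after release of (1, 3, 0) the pool is (1, 5, 1)
  run P7 (needs (1, 3, 1), free (1, 5, 1)); after release of (1, 1, 1) the pool is (2, 6, 2)
  run P4 (needs (1, 6, 1), free (2, 6, 2)); after release of (0, 3, 2) the pool is (2, 9, 4)
  run P3 (needs (0, 2, 3), free (2, 9, 4)); after release of (2, 3, 1) the pool is (4, 12, 5)
  run P1 (needs (4, 4, 2), free (4, 12, 5)); after release of (0, 1, 0) the pool is (4, 13, 5)
  run P2 (needs (1, 3, 4), free (4, 13, 5)); after release of (1, 0, 1) the pool is (5, 13, 6)


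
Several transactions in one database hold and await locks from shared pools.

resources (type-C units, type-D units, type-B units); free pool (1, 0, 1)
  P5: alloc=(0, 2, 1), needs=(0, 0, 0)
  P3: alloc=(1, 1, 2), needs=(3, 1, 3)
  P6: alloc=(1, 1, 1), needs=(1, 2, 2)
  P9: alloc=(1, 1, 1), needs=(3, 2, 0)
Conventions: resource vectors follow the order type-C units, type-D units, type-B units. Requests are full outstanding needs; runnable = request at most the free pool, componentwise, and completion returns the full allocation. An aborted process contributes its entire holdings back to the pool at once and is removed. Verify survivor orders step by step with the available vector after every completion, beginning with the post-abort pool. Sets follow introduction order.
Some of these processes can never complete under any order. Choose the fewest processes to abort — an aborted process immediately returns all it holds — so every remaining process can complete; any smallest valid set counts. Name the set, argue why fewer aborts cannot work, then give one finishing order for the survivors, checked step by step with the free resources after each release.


Minimum abort set: P3.
Key observation: the deadlocked P9 becomes finishable only because P3 released (1, 1, 2); it completes at step 3 below.
Why nothing smaller works: aborting no one leaves the state deadlocked as given.
Survivors finish in the order: P5, P6, P9. Check, step by step (pool after the aborts first):
  pool = (2, 1, 3)
  P5: need (0, 0, 0) fits (2, 1, 3); releases (0, 2, 1), pool now (2, 3, 4)
  P6: need (1, 2, 2) fits (2, 3, 4); releases (1, 1, 1), pool now (3, 4, 5)
  P9: need (3, 2, 0) fits (3, 4, 5); releases (1, 1, 1), pool now (4, 5, 6)


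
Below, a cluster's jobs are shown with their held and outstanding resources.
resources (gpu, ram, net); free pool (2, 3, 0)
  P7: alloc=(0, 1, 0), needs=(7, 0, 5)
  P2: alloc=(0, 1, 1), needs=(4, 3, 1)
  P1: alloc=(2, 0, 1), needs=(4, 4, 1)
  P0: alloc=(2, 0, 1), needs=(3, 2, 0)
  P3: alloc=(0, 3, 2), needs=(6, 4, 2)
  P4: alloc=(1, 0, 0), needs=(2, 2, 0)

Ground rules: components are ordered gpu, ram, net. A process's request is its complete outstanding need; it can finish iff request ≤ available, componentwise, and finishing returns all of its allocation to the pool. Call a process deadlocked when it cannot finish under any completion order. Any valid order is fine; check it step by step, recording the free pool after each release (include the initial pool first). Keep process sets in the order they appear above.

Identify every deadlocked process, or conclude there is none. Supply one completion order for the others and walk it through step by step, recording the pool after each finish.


The deadlocked set is empty.
Key observation: P4 fits the free pool immediately, and its release cascades until everyone finishes.
The rest can finish in the order P4, P0, P2, P1, P3, P7. Check, step by step:
  pool = (2, 3, 0)
  P4: need (2, 2, 0) fits (2, 3, 0); releases (1, 0, 0), pool now (3, 3, 0)
  P0: need (3, 2, 0) fits (3, 3, 0); releases (2, 0, 1), pool now (5, 3, 1)
  P2: need (4, 3, 1) fits (5, 3, 1); releases (0, 1, 1), pool now (5, 4, 2)
  P1: need (4, 4, 1) fits (5, 4, 2); releases (2, 0, 1), pool now (7, 4, 3)
  P3: need (6, 4, 2) fits (7, 4, 3); releases (0, 3, 2), pool now (7, 7, 5)
  P7: need (7, 0, 5) fits (7, 7, 5); releases (0, 1, 0), pool now (7, 8, 5)


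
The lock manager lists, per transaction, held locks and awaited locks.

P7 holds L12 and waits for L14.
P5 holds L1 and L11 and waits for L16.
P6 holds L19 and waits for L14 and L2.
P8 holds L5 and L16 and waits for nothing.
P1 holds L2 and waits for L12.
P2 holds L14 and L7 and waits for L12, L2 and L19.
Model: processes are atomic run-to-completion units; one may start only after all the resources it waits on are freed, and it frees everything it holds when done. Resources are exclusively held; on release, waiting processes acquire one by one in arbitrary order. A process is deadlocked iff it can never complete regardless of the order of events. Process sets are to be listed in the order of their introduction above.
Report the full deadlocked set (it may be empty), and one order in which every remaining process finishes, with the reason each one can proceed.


The deadlocked set is P7, P6, P1 and P2.
Key observation: the knot is the closed ring of waits P7 -> P2 -> P7; P6 and P1 are caught in further circular waits.
One completion order for the rest: P8, P5.
Check, step by step:
  run P8 (it waits on nothing); releases L5 and L16
  P5 waits on L16 — all released -> runs and releases L1 and L11


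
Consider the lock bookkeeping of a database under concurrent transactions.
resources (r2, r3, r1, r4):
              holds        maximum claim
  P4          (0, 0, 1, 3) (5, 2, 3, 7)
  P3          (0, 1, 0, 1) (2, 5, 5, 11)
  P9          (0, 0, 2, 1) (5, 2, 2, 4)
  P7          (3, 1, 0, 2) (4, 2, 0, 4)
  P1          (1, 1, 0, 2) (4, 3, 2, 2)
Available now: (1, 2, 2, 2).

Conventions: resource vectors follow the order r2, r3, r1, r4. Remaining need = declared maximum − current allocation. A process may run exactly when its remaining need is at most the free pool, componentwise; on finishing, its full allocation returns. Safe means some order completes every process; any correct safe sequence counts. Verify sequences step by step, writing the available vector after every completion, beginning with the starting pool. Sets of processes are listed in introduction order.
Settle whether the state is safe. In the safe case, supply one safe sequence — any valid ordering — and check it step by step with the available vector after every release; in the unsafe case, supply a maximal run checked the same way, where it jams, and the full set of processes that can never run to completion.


SAFE, for example via the order P7, P1, P4, P9, P3.
Key observation: P7 marks the first exact bind of the order: its need (1, 1, 0, 2) fits the free (1, 2, 2, 2) with zero slack on a requested resource.
Check, step by step:
  pool = (1, 2, 2, 2)
  P7: need (1, 1, 0, 2) fits (1, 2, 2, 2); releases (3, 1, 0, 2), pool now (4, 3, 2, 4)
  P1: need (3, 2, 2, 0) fits (4, 3, 2, 4); releases (1, 1, 0, 2), pool now (5, 4, 2, 6)
  P4: need (5, 2, 2, 4) fits (5, 4, 2, 6); releases (0, 0, 1, 3), pool now (5, 4, 3, 9)
  P9: need (5, 2, 0, 3) fits (5, 4, 3, 9); releases (0, 0, 2, 1), pool now (5, 4, 5, 10)
  P3: need (2, 4, 5, 10) fits (5, 4, 5, 10); releases (0, 1, 0, 1), pool now (5, 5, 5, 11)


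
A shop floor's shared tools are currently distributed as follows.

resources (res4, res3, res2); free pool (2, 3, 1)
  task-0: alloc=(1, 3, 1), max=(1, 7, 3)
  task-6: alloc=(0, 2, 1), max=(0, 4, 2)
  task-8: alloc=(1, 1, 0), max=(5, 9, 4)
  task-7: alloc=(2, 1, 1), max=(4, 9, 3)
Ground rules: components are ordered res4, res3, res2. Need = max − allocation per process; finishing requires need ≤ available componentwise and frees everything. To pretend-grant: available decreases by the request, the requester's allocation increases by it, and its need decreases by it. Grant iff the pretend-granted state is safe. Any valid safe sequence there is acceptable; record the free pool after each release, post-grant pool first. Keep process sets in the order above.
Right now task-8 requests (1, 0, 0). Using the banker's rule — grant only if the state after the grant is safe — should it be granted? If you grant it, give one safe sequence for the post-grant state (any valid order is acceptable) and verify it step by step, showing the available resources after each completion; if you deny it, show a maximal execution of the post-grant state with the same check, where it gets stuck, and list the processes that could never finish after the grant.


GRANT: granting preserves safety; a valid post-grant sequence is task-6, task-0, task-7, task-8.
Key observation: with (1, 3, 1) left after the transfer, task-6 can run at once — the state stays safe.
Step-by-step check of the post-grant state:
  pool = (1, 3, 1)
  task-6 needs (0, 2, 1) <= (1, 3, 1) -> finishes; pool += (0, 2, 1) = (1, 5, 2)
  task-0 needs (0, 4, 2) <= (1, 5, 2) -> finishes; pool += (1, 3, 1) = (2, 8, 3)
  task-7 needs (2, 8, 2) <= (2, 8, 3) -> finishes; pool += (2, 1, 1) = (4, 9, 4)
  task-8 needs (3, 8, 4) <= (4, 9, 4) -> finishes; pool += (2, 1, 0) = (6, 10, 4)


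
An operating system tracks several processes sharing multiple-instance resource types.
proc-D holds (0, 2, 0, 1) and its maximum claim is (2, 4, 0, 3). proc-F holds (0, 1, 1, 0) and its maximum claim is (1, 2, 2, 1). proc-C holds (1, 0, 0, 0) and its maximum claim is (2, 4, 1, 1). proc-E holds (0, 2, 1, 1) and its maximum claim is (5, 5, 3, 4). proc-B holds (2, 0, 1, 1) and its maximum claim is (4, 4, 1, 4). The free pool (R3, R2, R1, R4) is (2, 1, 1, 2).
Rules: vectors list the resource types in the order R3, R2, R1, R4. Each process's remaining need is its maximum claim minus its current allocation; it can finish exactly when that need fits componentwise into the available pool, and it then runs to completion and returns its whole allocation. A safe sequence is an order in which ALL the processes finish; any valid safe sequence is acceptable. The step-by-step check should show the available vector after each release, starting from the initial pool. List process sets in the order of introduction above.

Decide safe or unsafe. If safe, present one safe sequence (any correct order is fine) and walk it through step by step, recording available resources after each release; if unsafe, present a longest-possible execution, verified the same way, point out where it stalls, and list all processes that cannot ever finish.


SAFE. One safe sequence: proc-F, proc-D, proc-B, proc-C, proc-E.
Key observation: reading the order forward, proc-F is the first process whose need (1, 1, 1, 1) meets the free pool (2, 1, 1, 2) exactly on a resource it requests.
Step-by-step check:
  pool = (2, 1, 1, 2)
  proc-F: need (1, 1, 1, 1) fits (2, 1, 1, 2); releases (0, 1, 1, 0), pool now (2, 2, 2, 2)
  proc-D: need (2, 2, 0, 2) fits (2, 2, 2, 2); releases (0, 2, 0, 1), pool now (2, 4, 2, 3)
  proc-B: need (2, 4, 0, 3) fits (2, 4, 2, 3); releases (2, 0, 1, 1), pool now (4, 4, 3, 4)
  proc-C: need (1, 4, 1, 1) fits (4, 4, 3, 4); releases (1, 0, 0, 0), pool now (5, 4, 3, 4)
  proc-E: need (5, 3, 2, 3) fits (5, 4, 3, 4); releases (0, 2, 1, 1), pool now (5, 6, 4, 5)


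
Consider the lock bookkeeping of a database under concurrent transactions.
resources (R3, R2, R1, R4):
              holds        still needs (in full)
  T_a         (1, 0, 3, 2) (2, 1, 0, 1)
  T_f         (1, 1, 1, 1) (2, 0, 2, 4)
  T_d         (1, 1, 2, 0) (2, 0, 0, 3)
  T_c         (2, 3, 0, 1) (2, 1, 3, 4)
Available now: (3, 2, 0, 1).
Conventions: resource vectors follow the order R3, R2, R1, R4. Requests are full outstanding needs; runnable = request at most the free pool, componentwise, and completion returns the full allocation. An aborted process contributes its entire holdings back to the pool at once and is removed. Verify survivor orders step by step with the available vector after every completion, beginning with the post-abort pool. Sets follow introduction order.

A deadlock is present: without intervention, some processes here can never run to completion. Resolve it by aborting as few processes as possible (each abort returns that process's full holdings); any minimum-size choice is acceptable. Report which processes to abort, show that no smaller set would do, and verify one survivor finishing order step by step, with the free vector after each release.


Abort T_f.
Key observation: the deadlocked T_c becomes finishable only because T_f released (1, 1, 1, 1); it completes at step 3 below.
Minimality: the empty abort set fails — the state is deadlocked as it stands.
One survivor order: T_a, T_d, T_c. Walking it through (post-abort pool first):
  pool = (4, 3, 1, 2)
  run T_a (needs (2, 1, 0, 1), free (4, 3, 1, 2)); after release of (1, 0, 3, 2) the pool is (5, 3, 4, 4)
  run T_d (needs (2, 0, 0, 3), free (5, 3, 4, 4)); after release of (1, 1, 2, 0) the pool is (6, 4, 6, 4)
  run T_c (needs (2, 1, 3, 4), free (6, 4, 6, 4)); after release of (2, 3, 0, 1) the pool is (8, 7, 6, 5)


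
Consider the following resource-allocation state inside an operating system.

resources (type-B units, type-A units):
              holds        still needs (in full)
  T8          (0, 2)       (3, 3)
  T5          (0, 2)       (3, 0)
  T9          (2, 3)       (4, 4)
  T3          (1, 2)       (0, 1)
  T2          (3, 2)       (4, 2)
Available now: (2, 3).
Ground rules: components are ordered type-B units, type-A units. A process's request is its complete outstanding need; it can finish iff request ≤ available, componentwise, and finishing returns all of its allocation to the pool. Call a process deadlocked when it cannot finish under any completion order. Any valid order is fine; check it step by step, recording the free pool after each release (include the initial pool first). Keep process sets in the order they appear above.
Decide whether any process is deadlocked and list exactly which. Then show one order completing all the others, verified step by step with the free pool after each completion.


Deadlocked set: T9 and T2.
Key observation: even finishing T3, T5, T8 leaves just (3, 9) free — too little type-B units for any of the remaining processes.
One completion order for the rest: T3, T5, T8. Step-by-step check:
  pool = (2, 3)
  T3 needs (0, 1) <= (2, 3) -> finishes; pool += (1, 2) = (3, 5)
  T5 needs (3, 0) <= (3, 5) -> finishes; pool += (0, 2) = (3, 7)
  T8 needs (3, 3) <= (3, 7) -> finishes; pool += (0, 2) = (3, 9)
The blocked processes can never fit:
  blocked: T9 wants (4, 4), pool (3, 9) — not enough type-B units
  blocked: T2 wants (4, 2), pool (3, 9) — not enough type-B units


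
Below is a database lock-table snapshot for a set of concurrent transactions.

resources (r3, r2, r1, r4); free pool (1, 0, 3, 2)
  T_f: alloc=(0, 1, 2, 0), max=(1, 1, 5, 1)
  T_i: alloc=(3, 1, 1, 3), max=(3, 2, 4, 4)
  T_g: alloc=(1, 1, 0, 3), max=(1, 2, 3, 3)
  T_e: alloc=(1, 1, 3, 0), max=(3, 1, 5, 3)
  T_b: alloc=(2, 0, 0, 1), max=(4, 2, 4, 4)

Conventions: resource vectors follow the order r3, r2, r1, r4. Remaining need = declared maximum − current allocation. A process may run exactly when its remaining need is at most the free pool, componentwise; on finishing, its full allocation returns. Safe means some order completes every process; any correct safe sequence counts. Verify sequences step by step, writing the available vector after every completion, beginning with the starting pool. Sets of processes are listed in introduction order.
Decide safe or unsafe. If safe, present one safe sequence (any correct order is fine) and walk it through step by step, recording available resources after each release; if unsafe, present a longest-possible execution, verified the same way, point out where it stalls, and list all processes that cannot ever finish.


SAFE. One safe sequence: T_f, T_g, T_i, T_b, T_e.
Key observation: reading the order forward, T_f is the first process whose need (1, 0, 3, 1) meets the free pool (1, 0, 3, 2) exactly on a resource it requests.
Verifying each step:
  pool = (1, 0, 3, 2)
  T_f: need (1, 0, 3, 1) fits (1, 0, 3, 2); releases (0, 1, 2, 0), pool now (1, 1, 5, 2)
  T_g: need (0, 1, 3, 0) fits (1, 1, 5, 2); releases (1, 1, 0, 3), pool now (2, 2, 5, 5)
  T_i: need (0, 1, 3, 1) fits (2, 2, 5, 5); releases (3, 1, 1, 3), pool now (5, 3, 6, 8)
  T_b: need (2, 2, 4, 3) fits (5, 3, 6, 8); releases (2, 0, 0, 1), pool now (7, 3, 6, 9)
  T_e: need (2, 0, 2, 3) fits (7, 3, 6, 9); releases (1, 1, 3, 0), pool now (8, 4, 9, 9)


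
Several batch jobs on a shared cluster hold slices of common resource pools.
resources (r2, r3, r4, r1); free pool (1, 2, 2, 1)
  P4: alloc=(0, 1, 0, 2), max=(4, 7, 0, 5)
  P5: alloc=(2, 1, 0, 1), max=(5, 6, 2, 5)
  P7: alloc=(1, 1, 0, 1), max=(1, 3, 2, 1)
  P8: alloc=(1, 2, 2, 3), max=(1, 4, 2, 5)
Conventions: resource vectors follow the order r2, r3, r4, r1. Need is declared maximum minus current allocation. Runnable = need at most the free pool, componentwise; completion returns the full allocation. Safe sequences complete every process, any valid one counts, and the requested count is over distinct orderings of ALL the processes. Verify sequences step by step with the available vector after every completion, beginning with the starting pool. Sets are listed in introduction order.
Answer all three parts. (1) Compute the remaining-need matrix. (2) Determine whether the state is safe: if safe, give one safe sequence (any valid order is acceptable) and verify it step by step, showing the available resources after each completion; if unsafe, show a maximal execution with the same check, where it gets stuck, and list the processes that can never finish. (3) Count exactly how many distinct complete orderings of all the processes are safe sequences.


(1) Need matrix, components ordered r2, r3, r4, r1:
  P4: (4, 6, 0, 3)
  P5: (3, 5, 2, 4)
  P7: (0, 2, 2, 0)
  P8: (0, 2, 0, 2)
(2) The state is SAFE; one workable sequence: P7, P8, P5, P4.
Key observation: the first exact fit in this order is P7 — it needs (0, 2, 2, 0) with (1, 2, 2, 1) free, meeting a requested resource to the last unit.
Check, step by step:
  pool = (1, 2, 2, 1)
  P7 needs (0, 2, 2, 0) <= (1, 2, 2, 1) -> finishes; pool += (1, 1, 0, 1) = (2, 3, 2, 2)
  P8 needs (0, 2, 0, 2) <= (2, 3, 2, 2) -> finishes; pool += (1, 2, 2, 3) = (3, 5, 4, 5)
  P5 needs (3, 5, 2, 4) <= (3, 5, 4, 5) -> finishes; pool += (2, 1, 0, 1) = (5, 6, 4, 6)
  P4 needs (4, 6, 0, 3) <= (5, 6, 4, 6) -> finishes; pool += (0, 1, 0, 2) = (5, 7, 4, 8)
(3) The exact count: 1 of the possible complete orderings is a safe sequence.


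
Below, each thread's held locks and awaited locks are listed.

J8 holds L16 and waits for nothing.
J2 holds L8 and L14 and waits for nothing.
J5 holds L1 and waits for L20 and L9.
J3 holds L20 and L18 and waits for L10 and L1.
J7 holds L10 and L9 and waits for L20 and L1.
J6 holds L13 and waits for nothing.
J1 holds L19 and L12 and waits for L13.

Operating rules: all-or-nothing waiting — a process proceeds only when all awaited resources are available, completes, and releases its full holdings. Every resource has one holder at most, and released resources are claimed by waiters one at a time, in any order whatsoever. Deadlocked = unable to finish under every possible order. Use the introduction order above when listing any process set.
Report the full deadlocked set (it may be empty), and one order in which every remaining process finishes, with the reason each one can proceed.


Deadlocked set: J5, J3 and J7.
Key observation: along J5 -> J3 -> J5, each member waits on what the next one holds — a deadlock; J7 is caught in further circular waits.
One completion order for the rest: J2, J8, J6, J1.
Verifying each step:
  J2 waits on nothing -> runs at once and releases L8 and L14
  J8 waits on nothing -> runs at once and releases L16
  J6 waits on nothing -> runs at once and releases L13
  J1: everything it awaited (L13) is free; runs, freeing L19 and L12


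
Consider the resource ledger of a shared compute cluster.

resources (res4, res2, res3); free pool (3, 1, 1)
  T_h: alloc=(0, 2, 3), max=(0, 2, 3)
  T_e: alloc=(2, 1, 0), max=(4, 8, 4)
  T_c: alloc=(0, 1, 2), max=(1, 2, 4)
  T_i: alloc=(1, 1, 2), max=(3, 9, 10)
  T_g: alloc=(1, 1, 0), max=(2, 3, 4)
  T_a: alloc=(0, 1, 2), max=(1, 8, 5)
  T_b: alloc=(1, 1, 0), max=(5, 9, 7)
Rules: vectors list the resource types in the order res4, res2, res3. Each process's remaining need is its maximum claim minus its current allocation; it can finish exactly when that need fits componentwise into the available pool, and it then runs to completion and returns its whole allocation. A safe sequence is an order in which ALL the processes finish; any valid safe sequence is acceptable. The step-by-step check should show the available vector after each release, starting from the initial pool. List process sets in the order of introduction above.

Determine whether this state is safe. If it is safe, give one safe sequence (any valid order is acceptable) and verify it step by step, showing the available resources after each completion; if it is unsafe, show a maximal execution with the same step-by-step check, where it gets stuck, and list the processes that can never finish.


The state is UNSAFE.
Key observation: the pool after T_h, T_g, T_c is (4, 5, 6); every surviving request exceeds it in res2, so progress ends there.
Going as far as possible: T_h, T_g, T_c; after that, nothing fits. Check, step by step:
  pool = (3, 1, 1)
  T_h: need (0, 0, 0) fits (3, 1, 1); releases (0, 2, 3), pool now (3, 3, 4)
  T_g: need (1, 2, 4) fits (3, 3, 4); releases (1, 1, 0), pool now (4, 4, 4)
  T_c: need (1, 1, 2) fits (4, 4, 4); releases (0, 1, 2), pool now (4, 5, 6)
  T_e cannot run: need (2, 7, 4) vs free (4, 5, 6) (insufficient res2)
  T_i cannot run: need (2, 8, 8) vs free (4, 5, 6) (insufficient res2 and res3)
  T_a cannot run: need (1, 7, 3) vs free (4, 5, 6) (insufficient res2)
  T_b cannot run: need (4, 8, 7) vs free (4, 5, 6) (insufficient res2 and res3)
Never able to finish: T_e, T_i, T_a and T_b.


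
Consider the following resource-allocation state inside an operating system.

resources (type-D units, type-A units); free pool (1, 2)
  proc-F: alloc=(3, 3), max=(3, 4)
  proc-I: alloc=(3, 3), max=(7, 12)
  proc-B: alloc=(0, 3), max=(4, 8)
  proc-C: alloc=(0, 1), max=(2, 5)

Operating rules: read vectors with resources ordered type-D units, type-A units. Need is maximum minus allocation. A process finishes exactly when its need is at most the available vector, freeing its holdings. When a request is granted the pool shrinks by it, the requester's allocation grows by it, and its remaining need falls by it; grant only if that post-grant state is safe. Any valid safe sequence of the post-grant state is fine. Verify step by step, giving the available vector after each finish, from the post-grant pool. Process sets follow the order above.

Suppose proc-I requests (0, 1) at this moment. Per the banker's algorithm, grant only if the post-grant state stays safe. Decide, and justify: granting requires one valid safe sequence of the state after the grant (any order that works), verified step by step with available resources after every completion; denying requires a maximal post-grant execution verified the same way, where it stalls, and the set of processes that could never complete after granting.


GRANT — the state after the grant stays safe, e.g. via proc-F, proc-C, proc-B, proc-I.
Key observation: the grant leaves (1, 1) free — enough for proc-F, whose release restarts the cascade.
Verifying the post-grant state step by step:
  pool = (1, 1)
  proc-F: need (0, 1) fits (1, 1); releases (3, 3), pool now (4, 4)
  proc-C: need (2, 4) fits (4, 4); releases (0, 1), pool now (4, 5)
  proc-B: need (4, 5) fits (4, 5); releases (0, 3), pool now (4, 8)
  proc-I: need (4, 8) fits (4, 8); releases (3, 4), pool now (7, 12)


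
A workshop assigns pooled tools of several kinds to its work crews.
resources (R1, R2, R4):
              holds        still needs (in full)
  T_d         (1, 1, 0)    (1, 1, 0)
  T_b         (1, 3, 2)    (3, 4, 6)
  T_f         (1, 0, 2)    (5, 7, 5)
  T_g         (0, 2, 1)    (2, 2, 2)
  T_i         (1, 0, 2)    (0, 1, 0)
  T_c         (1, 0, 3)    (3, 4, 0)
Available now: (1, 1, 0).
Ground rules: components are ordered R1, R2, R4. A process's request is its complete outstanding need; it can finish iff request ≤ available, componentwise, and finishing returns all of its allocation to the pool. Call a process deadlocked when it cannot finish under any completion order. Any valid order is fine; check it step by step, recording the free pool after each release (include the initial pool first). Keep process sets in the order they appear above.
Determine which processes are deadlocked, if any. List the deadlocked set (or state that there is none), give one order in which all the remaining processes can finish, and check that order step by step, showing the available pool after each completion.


The deadlocked set is empty.
Key observation: T_d fits the free pool immediately, and its release cascades until everyone finishes.
A valid finishing order for the others: T_d, T_i, T_g, T_c, T_b, T_f. Check, step by step:
  pool = (1, 1, 0)
  T_d: need (1, 1, 0) fits (1, 1, 0); releases (1, 1, 0), pool now (2, 2, 0)
  T_i: need (0, 1, 0) fits (2, 2, 0); releases (1, 0, 2), pool now (3, 2, 2)
  T_g: need (2, 2, 2) fits (3, 2, 2); releases (0, 2, 1), pool now (3, 4, 3)
  T_c: need (3, 4, 0) fits (3, 4, 3); releases (1, 0, 3), pool now (4, 4, 6)
  T_b: need (3, 4, 6) fits (4, 4, 6); releases (1, 3, 2), pool now (5, 7, 8)
  T_f: need (5, 7, 5) fits (5, 7, 8); releases (1, 0, 2), pool now (6, 7, 10)
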